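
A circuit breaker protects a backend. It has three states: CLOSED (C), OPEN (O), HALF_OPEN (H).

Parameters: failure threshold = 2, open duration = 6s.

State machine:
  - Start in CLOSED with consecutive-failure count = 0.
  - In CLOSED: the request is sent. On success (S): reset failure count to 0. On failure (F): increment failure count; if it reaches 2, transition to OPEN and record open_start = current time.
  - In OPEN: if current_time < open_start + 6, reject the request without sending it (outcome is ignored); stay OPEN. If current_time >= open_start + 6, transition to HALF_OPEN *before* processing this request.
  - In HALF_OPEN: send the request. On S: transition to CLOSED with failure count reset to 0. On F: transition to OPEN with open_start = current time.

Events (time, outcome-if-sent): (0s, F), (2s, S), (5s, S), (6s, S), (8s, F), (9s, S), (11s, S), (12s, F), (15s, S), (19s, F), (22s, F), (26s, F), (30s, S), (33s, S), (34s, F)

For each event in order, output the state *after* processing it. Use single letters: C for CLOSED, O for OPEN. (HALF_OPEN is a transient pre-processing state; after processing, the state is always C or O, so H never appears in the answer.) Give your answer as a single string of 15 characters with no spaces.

Answer: CCCCCCCCCCOOCCC

Derivation:
State after each event:
  event#1 t=0s outcome=F: state=CLOSED
  event#2 t=2s outcome=S: state=CLOSED
  event#3 t=5s outcome=S: state=CLOSED
  event#4 t=6s outcome=S: state=CLOSED
  event#5 t=8s outcome=F: state=CLOSED
  event#6 t=9s outcome=S: state=CLOSED
  event#7 t=11s outcome=S: state=CLOSED
  event#8 t=12s outcome=F: state=CLOSED
  event#9 t=15s outcome=S: state=CLOSED
  event#10 t=19s outcome=F: state=CLOSED
  event#11 t=22s outcome=F: state=OPEN
  event#12 t=26s outcome=F: state=OPEN
  event#13 t=30s outcome=S: state=CLOSED
  event#14 t=33s outcome=S: state=CLOSED
  event#15 t=34s outcome=F: state=CLOSED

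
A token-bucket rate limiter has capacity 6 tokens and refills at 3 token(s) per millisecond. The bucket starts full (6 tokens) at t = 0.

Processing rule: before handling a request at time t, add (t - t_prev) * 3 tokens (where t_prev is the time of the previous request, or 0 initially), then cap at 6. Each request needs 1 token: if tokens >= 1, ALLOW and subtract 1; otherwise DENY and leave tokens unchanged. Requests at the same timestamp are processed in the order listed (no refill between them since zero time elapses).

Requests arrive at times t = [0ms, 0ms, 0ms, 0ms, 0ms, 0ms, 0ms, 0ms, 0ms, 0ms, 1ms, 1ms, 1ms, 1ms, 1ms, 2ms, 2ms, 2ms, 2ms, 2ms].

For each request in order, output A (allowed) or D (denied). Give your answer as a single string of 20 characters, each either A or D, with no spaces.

Simulating step by step:
  req#1 t=0ms: ALLOW
  req#2 t=0ms: ALLOW
  req#3 t=0ms: ALLOW
  req#4 t=0ms: ALLOW
  req#5 t=0ms: ALLOW
  req#6 t=0ms: ALLOW
  req#7 t=0ms: DENY
  req#8 t=0ms: DENY
  req#9 t=0ms: DENY
  req#10 t=0ms: DENY
  req#11 t=1ms: ALLOW
  req#12 t=1ms: ALLOW
  req#13 t=1ms: ALLOW
  req#14 t=1ms: DENY
  req#15 t=1ms: DENY
  req#16 t=2ms: ALLOW
  req#17 t=2ms: ALLOW
  req#18 t=2ms: ALLOW
  req#19 t=2ms: DENY
  req#20 t=2ms: DENY

Answer: AAAAAADDDDAAADDAAADD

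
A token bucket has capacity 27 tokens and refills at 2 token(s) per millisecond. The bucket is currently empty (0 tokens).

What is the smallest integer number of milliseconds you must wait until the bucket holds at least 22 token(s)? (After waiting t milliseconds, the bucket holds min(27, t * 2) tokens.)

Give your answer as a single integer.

Answer: 11

Derivation:
Need t * 2 >= 22, so t >= 22/2.
Smallest integer t = ceil(22/2) = 11.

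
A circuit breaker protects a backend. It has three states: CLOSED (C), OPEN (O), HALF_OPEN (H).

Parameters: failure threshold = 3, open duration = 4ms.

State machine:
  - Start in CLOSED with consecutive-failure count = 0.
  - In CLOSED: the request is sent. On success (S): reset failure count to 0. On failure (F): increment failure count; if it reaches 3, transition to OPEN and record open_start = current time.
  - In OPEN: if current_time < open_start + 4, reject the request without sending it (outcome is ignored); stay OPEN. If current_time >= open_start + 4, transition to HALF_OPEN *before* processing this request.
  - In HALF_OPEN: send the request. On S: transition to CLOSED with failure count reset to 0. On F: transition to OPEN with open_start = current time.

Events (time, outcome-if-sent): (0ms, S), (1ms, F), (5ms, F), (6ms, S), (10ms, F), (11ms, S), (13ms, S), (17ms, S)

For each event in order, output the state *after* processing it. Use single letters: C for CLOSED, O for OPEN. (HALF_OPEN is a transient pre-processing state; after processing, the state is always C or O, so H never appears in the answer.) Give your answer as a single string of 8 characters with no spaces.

Answer: CCCCCCCC

Derivation:
State after each event:
  event#1 t=0ms outcome=S: state=CLOSED
  event#2 t=1ms outcome=F: state=CLOSED
  event#3 t=5ms outcome=F: state=CLOSED
  event#4 t=6ms outcome=S: state=CLOSED
  event#5 t=10ms outcome=F: state=CLOSED
  event#6 t=11ms outcome=S: state=CLOSED
  event#7 t=13ms outcome=S: state=CLOSED
  event#8 t=17ms outcome=S: state=CLOSED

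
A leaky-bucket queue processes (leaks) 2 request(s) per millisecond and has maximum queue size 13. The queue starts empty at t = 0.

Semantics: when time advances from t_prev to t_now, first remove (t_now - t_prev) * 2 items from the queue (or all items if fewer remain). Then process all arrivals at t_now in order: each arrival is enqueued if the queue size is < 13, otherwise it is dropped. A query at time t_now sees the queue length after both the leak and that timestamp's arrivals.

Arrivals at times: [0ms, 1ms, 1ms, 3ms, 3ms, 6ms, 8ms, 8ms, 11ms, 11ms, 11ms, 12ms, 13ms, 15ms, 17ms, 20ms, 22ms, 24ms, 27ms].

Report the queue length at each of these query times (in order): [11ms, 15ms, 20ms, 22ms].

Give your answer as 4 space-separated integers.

Answer: 3 1 1 1

Derivation:
Queue lengths at query times:
  query t=11ms: backlog = 3
  query t=15ms: backlog = 1
  query t=20ms: backlog = 1
  query t=22ms: backlog = 1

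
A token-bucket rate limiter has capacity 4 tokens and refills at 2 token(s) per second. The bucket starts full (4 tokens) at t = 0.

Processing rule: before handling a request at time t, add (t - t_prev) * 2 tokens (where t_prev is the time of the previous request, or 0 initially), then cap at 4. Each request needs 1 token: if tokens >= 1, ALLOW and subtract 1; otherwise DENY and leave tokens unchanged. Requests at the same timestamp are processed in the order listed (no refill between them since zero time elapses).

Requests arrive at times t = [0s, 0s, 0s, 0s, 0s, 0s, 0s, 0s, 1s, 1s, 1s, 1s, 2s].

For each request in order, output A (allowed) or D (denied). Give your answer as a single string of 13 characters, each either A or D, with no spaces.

Simulating step by step:
  req#1 t=0s: ALLOW
  req#2 t=0s: ALLOW
  req#3 t=0s: ALLOW
  req#4 t=0s: ALLOW
  req#5 t=0s: DENY
  req#6 t=0s: DENY
  req#7 t=0s: DENY
  req#8 t=0s: DENY
  req#9 t=1s: ALLOW
  req#10 t=1s: ALLOW
  req#11 t=1s: DENY
  req#12 t=1s: DENY
  req#13 t=2s: ALLOW

Answer: AAAADDDDAADDA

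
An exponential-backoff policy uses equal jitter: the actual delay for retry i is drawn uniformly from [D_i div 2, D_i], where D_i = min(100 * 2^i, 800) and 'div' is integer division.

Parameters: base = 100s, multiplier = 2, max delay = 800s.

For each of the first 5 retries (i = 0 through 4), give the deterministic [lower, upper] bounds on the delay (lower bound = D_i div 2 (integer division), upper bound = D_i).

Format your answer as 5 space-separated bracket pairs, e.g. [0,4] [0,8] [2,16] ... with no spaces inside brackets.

Computing bounds per retry:
  i=0: D_i=min(100*2^0,800)=100, bounds=[50,100]
  i=1: D_i=min(100*2^1,800)=200, bounds=[100,200]
  i=2: D_i=min(100*2^2,800)=400, bounds=[200,400]
  i=3: D_i=min(100*2^3,800)=800, bounds=[400,800]
  i=4: D_i=min(100*2^4,800)=800, bounds=[400,800]

Answer: [50,100] [100,200] [200,400] [400,800] [400,800]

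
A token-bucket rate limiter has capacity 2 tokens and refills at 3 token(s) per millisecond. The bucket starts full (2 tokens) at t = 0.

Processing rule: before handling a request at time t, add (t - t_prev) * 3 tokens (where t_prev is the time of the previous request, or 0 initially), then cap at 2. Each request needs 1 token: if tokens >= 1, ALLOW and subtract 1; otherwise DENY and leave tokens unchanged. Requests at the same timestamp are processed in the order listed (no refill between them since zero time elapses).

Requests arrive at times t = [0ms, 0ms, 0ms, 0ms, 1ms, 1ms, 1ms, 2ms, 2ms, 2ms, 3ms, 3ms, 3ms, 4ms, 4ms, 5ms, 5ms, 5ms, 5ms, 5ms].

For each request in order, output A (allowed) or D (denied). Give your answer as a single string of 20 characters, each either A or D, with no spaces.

Answer: AADDAADAADAADAAAADDD

Derivation:
Simulating step by step:
  req#1 t=0ms: ALLOW
  req#2 t=0ms: ALLOW
  req#3 t=0ms: DENY
  req#4 t=0ms: DENY
  req#5 t=1ms: ALLOW
  req#6 t=1ms: ALLOW
  req#7 t=1ms: DENY
  req#8 t=2ms: ALLOW
  req#9 t=2ms: ALLOW
  req#10 t=2ms: DENY
  req#11 t=3ms: ALLOW
  req#12 t=3ms: ALLOW
  req#13 t=3ms: DENY
  req#14 t=4ms: ALLOW
  req#15 t=4ms: ALLOW
  req#16 t=5ms: ALLOW
  req#17 t=5ms: ALLOW
  req#18 t=5ms: DENY
  req#19 t=5ms: DENY
  req#20 t=5ms: DENY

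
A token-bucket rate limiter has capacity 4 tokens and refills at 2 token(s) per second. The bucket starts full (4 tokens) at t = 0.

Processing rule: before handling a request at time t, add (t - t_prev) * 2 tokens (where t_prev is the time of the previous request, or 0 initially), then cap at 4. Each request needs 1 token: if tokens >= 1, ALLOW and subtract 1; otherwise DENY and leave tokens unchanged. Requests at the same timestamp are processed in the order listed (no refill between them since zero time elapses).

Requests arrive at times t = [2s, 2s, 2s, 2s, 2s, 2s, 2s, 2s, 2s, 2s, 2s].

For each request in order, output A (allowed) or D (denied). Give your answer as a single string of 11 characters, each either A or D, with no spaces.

Simulating step by step:
  req#1 t=2s: ALLOW
  req#2 t=2s: ALLOW
  req#3 t=2s: ALLOW
  req#4 t=2s: ALLOW
  req#5 t=2s: DENY
  req#6 t=2s: DENY
  req#7 t=2s: DENY
  req#8 t=2s: DENY
  req#9 t=2s: DENY
  req#10 t=2s: DENY
  req#11 t=2s: DENY

Answer: AAAADDDDDDD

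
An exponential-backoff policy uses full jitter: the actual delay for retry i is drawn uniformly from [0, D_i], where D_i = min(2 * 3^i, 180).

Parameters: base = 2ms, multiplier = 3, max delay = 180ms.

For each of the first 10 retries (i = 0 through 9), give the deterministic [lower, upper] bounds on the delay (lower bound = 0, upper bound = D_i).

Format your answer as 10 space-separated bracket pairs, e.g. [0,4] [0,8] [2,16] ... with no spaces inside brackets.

Answer: [0,2] [0,6] [0,18] [0,54] [0,162] [0,180] [0,180] [0,180] [0,180] [0,180]

Derivation:
Computing bounds per retry:
  i=0: D_i=min(2*3^0,180)=2, bounds=[0,2]
  i=1: D_i=min(2*3^1,180)=6, bounds=[0,6]
  i=2: D_i=min(2*3^2,180)=18, bounds=[0,18]
  i=3: D_i=min(2*3^3,180)=54, bounds=[0,54]
  i=4: D_i=min(2*3^4,180)=162, bounds=[0,162]
  i=5: D_i=min(2*3^5,180)=180, bounds=[0,180]
  i=6: D_i=min(2*3^6,180)=180, bounds=[0,180]
  i=7: D_i=min(2*3^7,180)=180, bounds=[0,180]
  i=8: D_i=min(2*3^8,180)=180, bounds=[0,180]
  i=9: D_i=min(2*3^9,180)=180, bounds=[0,180]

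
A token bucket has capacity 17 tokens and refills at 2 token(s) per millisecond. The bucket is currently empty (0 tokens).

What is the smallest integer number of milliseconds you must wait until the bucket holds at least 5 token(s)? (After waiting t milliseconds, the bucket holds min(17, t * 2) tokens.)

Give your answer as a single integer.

Answer: 3

Derivation:
Need t * 2 >= 5, so t >= 5/2.
Smallest integer t = ceil(5/2) = 3.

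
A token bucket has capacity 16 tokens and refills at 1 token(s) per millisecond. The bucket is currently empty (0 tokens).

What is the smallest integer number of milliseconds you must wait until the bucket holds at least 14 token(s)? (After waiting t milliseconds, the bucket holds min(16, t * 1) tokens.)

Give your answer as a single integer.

Need t * 1 >= 14, so t >= 14/1.
Smallest integer t = ceil(14/1) = 14.

Answer: 14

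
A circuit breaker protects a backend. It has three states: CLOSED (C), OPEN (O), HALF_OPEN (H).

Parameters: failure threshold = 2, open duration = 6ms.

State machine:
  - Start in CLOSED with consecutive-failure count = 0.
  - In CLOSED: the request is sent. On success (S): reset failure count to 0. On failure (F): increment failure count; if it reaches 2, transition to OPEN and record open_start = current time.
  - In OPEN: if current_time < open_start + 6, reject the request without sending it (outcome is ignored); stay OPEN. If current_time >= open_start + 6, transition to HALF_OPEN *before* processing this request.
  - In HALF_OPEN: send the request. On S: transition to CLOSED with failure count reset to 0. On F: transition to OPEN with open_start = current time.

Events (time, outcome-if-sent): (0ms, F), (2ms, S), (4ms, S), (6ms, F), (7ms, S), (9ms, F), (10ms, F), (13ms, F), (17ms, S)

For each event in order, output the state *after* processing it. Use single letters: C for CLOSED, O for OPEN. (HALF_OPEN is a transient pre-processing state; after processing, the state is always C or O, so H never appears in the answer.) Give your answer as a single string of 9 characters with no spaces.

Answer: CCCCCCOOC

Derivation:
State after each event:
  event#1 t=0ms outcome=F: state=CLOSED
  event#2 t=2ms outcome=S: state=CLOSED
  event#3 t=4ms outcome=S: state=CLOSED
  event#4 t=6ms outcome=F: state=CLOSED
  event#5 t=7ms outcome=S: state=CLOSED
  event#6 t=9ms outcome=F: state=CLOSED
  event#7 t=10ms outcome=F: state=OPEN
  event#8 t=13ms outcome=F: state=OPEN
  event#9 t=17ms outcome=S: state=CLOSED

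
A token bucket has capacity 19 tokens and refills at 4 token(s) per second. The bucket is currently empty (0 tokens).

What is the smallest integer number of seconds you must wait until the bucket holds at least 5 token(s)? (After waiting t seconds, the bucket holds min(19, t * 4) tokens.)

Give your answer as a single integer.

Answer: 2

Derivation:
Need t * 4 >= 5, so t >= 5/4.
Smallest integer t = ceil(5/4) = 2.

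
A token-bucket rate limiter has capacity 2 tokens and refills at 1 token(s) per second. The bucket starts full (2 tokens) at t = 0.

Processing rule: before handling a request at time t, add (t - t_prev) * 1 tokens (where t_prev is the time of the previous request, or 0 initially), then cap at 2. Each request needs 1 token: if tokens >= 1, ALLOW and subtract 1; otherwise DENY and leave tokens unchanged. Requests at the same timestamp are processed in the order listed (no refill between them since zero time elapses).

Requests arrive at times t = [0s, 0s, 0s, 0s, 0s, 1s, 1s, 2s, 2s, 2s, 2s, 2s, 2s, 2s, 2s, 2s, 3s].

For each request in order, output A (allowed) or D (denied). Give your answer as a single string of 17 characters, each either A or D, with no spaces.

Answer: AADDDADADDDDDDDDA

Derivation:
Simulating step by step:
  req#1 t=0s: ALLOW
  req#2 t=0s: ALLOW
  req#3 t=0s: DENY
  req#4 t=0s: DENY
  req#5 t=0s: DENY
  req#6 t=1s: ALLOW
  req#7 t=1s: DENY
  req#8 t=2s: ALLOW
  req#9 t=2s: DENY
  req#10 t=2s: DENY
  req#11 t=2s: DENY
  req#12 t=2s: DENY
  req#13 t=2s: DENY
  req#14 t=2s: DENY
  req#15 t=2s: DENY
  req#16 t=2s: DENY
  req#17 t=3s: ALLOW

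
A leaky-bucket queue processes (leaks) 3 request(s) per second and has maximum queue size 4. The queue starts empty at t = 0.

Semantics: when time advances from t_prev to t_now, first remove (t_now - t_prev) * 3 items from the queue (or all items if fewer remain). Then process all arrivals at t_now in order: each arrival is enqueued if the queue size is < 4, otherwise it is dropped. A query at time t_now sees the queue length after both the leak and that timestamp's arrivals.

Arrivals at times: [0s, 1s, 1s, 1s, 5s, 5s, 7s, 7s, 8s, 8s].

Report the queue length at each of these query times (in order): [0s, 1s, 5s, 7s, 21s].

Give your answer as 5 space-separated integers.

Answer: 1 3 2 2 0

Derivation:
Queue lengths at query times:
  query t=0s: backlog = 1
  query t=1s: backlog = 3
  query t=5s: backlog = 2
  query t=7s: backlog = 2
  query t=21s: backlog = 0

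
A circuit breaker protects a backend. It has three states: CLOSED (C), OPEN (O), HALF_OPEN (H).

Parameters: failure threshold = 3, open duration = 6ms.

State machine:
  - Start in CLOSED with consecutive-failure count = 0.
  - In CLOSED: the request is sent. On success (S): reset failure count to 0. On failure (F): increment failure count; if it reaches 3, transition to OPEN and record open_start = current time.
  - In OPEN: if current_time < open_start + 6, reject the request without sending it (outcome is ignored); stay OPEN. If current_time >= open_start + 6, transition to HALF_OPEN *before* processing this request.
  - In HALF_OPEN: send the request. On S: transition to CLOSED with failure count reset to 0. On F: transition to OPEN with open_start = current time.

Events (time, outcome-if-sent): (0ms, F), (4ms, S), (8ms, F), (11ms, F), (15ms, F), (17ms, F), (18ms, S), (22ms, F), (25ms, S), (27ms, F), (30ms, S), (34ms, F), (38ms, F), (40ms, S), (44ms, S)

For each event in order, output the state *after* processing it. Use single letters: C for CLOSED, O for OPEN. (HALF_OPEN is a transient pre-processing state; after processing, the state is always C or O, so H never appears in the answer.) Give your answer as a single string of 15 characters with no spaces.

State after each event:
  event#1 t=0ms outcome=F: state=CLOSED
  event#2 t=4ms outcome=S: state=CLOSED
  event#3 t=8ms outcome=F: state=CLOSED
  event#4 t=11ms outcome=F: state=CLOSED
  event#5 t=15ms outcome=F: state=OPEN
  event#6 t=17ms outcome=F: state=OPEN
  event#7 t=18ms outcome=S: state=OPEN
  event#8 t=22ms outcome=F: state=OPEN
  event#9 t=25ms outcome=S: state=OPEN
  event#10 t=27ms outcome=F: state=OPEN
  event#11 t=30ms outcome=S: state=CLOSED
  event#12 t=34ms outcome=F: state=CLOSED
  event#13 t=38ms outcome=F: state=CLOSED
  event#14 t=40ms outcome=S: state=CLOSED
  event#15 t=44ms outcome=S: state=CLOSED

Answer: CCCCOOOOOOCCCCC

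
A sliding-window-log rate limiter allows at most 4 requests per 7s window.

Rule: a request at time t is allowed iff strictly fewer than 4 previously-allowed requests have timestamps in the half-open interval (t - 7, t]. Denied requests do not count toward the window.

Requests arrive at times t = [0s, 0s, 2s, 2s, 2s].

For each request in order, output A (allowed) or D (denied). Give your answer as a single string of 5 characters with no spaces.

Answer: AAAAD

Derivation:
Tracking allowed requests in the window:
  req#1 t=0s: ALLOW
  req#2 t=0s: ALLOW
  req#3 t=2s: ALLOW
  req#4 t=2s: ALLOW
  req#5 t=2s: DENY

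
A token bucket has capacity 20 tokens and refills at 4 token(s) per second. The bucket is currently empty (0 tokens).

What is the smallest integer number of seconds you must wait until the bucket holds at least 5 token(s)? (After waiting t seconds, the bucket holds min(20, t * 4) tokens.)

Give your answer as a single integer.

Need t * 4 >= 5, so t >= 5/4.
Smallest integer t = ceil(5/4) = 2.

Answer: 2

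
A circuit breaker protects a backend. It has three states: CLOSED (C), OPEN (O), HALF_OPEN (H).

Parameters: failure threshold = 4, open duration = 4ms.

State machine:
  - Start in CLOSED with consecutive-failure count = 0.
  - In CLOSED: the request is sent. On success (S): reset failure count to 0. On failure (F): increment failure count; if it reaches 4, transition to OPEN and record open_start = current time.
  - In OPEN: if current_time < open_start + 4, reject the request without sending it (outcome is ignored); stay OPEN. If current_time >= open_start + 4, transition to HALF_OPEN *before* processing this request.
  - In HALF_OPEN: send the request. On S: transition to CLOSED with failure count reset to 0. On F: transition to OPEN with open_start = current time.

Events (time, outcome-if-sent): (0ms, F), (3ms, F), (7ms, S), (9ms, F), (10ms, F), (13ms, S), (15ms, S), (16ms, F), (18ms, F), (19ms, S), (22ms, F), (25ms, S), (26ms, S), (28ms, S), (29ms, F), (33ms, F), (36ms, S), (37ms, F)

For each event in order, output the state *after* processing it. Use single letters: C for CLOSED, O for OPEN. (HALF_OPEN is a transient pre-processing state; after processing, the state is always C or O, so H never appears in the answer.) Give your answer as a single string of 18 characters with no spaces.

State after each event:
  event#1 t=0ms outcome=F: state=CLOSED
  event#2 t=3ms outcome=F: state=CLOSED
  event#3 t=7ms outcome=S: state=CLOSED
  event#4 t=9ms outcome=F: state=CLOSED
  event#5 t=10ms outcome=F: state=CLOSED
  event#6 t=13ms outcome=S: state=CLOSED
  event#7 t=15ms outcome=S: state=CLOSED
  event#8 t=16ms outcome=F: state=CLOSED
  event#9 t=18ms outcome=F: state=CLOSED
  event#10 t=19ms outcome=S: state=CLOSED
  event#11 t=22ms outcome=F: state=CLOSED
  event#12 t=25ms outcome=S: state=CLOSED
  event#13 t=26ms outcome=S: state=CLOSED
  event#14 t=28ms outcome=S: state=CLOSED
  event#15 t=29ms outcome=F: state=CLOSED
  event#16 t=33ms outcome=F: state=CLOSED
  event#17 t=36ms outcome=S: state=CLOSED
  event#18 t=37ms outcome=F: state=CLOSED

Answer: CCCCCCCCCCCCCCCCCC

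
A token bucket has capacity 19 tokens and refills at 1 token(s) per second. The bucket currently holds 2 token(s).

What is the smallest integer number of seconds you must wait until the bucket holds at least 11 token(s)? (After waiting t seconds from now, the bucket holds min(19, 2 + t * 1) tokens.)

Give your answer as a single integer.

Answer: 9

Derivation:
Need 2 + t * 1 >= 11, so t >= 9/1.
Smallest integer t = ceil(9/1) = 9.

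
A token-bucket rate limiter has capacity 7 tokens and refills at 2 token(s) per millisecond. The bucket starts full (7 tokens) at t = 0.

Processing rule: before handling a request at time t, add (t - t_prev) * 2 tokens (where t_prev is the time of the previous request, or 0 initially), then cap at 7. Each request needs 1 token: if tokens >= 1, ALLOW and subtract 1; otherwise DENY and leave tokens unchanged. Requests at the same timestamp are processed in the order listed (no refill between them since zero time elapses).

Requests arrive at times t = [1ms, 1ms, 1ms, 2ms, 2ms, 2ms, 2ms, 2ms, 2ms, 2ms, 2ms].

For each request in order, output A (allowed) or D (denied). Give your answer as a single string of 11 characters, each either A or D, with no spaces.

Simulating step by step:
  req#1 t=1ms: ALLOW
  req#2 t=1ms: ALLOW
  req#3 t=1ms: ALLOW
  req#4 t=2ms: ALLOW
  req#5 t=2ms: ALLOW
  req#6 t=2ms: ALLOW
  req#7 t=2ms: ALLOW
  req#8 t=2ms: ALLOW
  req#9 t=2ms: ALLOW
  req#10 t=2ms: DENY
  req#11 t=2ms: DENY

Answer: AAAAAAAAADD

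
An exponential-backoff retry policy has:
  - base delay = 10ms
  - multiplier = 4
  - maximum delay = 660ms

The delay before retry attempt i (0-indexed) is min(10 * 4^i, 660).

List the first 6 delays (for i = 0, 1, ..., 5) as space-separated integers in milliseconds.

Answer: 10 40 160 640 660 660

Derivation:
Computing each delay:
  i=0: min(10*4^0, 660) = 10
  i=1: min(10*4^1, 660) = 40
  i=2: min(10*4^2, 660) = 160
  i=3: min(10*4^3, 660) = 640
  i=4: min(10*4^4, 660) = 660
  i=5: min(10*4^5, 660) = 660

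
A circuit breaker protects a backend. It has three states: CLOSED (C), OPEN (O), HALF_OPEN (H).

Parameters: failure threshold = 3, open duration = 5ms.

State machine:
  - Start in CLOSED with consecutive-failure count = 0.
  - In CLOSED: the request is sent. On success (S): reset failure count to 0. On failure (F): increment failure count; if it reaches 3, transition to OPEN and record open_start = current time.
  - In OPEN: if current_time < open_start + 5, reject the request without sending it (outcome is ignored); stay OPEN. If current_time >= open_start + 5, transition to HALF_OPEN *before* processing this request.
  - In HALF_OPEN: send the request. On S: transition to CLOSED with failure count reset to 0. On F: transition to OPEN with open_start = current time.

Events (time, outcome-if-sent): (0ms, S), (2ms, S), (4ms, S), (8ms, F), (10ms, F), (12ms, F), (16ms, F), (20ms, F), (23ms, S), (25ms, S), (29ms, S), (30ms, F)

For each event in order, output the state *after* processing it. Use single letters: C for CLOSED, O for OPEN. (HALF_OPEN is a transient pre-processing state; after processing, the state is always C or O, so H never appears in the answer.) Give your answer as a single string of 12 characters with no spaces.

Answer: CCCCCOOOOCCC

Derivation:
State after each event:
  event#1 t=0ms outcome=S: state=CLOSED
  event#2 t=2ms outcome=S: state=CLOSED
  event#3 t=4ms outcome=S: state=CLOSED
  event#4 t=8ms outcome=F: state=CLOSED
  event#5 t=10ms outcome=F: state=CLOSED
  event#6 t=12ms outcome=F: state=OPEN
  event#7 t=16ms outcome=F: state=OPEN
  event#8 t=20ms outcome=F: state=OPEN
  event#9 t=23ms outcome=S: state=OPEN
  event#10 t=25ms outcome=S: state=CLOSED
  event#11 t=29ms outcome=S: state=CLOSED
  event#12 t=30ms outcome=F: state=CLOSED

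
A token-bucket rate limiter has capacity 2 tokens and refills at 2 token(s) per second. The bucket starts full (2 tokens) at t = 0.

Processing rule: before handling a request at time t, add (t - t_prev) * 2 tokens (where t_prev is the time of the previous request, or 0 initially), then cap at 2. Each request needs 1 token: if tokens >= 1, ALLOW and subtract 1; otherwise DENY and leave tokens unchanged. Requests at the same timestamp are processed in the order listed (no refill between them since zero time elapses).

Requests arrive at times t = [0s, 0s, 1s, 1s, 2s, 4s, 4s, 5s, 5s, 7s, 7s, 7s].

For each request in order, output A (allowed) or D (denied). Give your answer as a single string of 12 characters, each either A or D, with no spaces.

Answer: AAAAAAAAAAAD

Derivation:
Simulating step by step:
  req#1 t=0s: ALLOW
  req#2 t=0s: ALLOW
  req#3 t=1s: ALLOW
  req#4 t=1s: ALLOW
  req#5 t=2s: ALLOW
  req#6 t=4s: ALLOW
  req#7 t=4s: ALLOW
  req#8 t=5s: ALLOW
  req#9 t=5s: ALLOW
  req#10 t=7s: ALLOW
  req#11 t=7s: ALLOW
  req#12 t=7s: DENY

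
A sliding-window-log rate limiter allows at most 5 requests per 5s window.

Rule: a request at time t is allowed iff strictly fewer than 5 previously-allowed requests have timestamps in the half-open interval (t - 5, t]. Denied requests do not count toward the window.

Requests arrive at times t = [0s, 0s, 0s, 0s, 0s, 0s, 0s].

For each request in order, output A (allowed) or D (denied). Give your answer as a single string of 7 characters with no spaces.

Answer: AAAAADD

Derivation:
Tracking allowed requests in the window:
  req#1 t=0s: ALLOW
  req#2 t=0s: ALLOW
  req#3 t=0s: ALLOW
  req#4 t=0s: ALLOW
  req#5 t=0s: ALLOW
  req#6 t=0s: DENY
  req#7 t=0s: DENY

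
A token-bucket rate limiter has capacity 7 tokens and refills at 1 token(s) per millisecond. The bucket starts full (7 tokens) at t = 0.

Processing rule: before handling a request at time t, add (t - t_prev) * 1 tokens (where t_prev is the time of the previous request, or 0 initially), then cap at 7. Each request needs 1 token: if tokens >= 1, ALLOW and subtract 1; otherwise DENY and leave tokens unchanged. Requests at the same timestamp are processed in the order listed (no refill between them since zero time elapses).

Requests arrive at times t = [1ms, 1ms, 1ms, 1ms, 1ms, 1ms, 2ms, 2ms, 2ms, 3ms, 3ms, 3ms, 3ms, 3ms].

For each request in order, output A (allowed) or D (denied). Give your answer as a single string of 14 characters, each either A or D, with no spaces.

Simulating step by step:
  req#1 t=1ms: ALLOW
  req#2 t=1ms: ALLOW
  req#3 t=1ms: ALLOW
  req#4 t=1ms: ALLOW
  req#5 t=1ms: ALLOW
  req#6 t=1ms: ALLOW
  req#7 t=2ms: ALLOW
  req#8 t=2ms: ALLOW
  req#9 t=2ms: DENY
  req#10 t=3ms: ALLOW
  req#11 t=3ms: DENY
  req#12 t=3ms: DENY
  req#13 t=3ms: DENY
  req#14 t=3ms: DENY

Answer: AAAAAAAADADDDD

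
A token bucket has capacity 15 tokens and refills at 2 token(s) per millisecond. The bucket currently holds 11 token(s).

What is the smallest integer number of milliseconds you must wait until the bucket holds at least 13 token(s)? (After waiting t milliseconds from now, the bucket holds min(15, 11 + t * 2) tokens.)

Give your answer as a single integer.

Answer: 1

Derivation:
Need 11 + t * 2 >= 13, so t >= 2/2.
Smallest integer t = ceil(2/2) = 1.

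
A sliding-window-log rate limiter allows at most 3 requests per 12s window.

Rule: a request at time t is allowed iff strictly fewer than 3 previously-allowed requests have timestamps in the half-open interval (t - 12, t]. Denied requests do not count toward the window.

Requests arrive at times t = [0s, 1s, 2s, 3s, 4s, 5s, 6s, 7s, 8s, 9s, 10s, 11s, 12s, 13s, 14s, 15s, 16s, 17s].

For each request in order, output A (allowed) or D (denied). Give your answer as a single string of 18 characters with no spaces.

Tracking allowed requests in the window:
  req#1 t=0s: ALLOW
  req#2 t=1s: ALLOW
  req#3 t=2s: ALLOW
  req#4 t=3s: DENY
  req#5 t=4s: DENY
  req#6 t=5s: DENY
  req#7 t=6s: DENY
  req#8 t=7s: DENY
  req#9 t=8s: DENY
  req#10 t=9s: DENY
  req#11 t=10s: DENY
  req#12 t=11s: DENY
  req#13 t=12s: ALLOW
  req#14 t=13s: ALLOW
  req#15 t=14s: ALLOW
  req#16 t=15s: DENY
  req#17 t=16s: DENY
  req#18 t=17s: DENY

Answer: AAADDDDDDDDDAAADDD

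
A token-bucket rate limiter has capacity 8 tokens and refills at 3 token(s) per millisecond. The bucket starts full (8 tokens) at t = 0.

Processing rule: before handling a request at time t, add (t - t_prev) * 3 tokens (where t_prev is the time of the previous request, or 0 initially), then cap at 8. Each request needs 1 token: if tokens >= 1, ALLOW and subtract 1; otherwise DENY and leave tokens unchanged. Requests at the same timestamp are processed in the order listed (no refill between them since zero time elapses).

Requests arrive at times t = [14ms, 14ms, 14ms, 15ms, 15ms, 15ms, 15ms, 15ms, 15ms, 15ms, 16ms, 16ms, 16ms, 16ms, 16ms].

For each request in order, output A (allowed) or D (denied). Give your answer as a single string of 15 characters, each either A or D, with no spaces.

Simulating step by step:
  req#1 t=14ms: ALLOW
  req#2 t=14ms: ALLOW
  req#3 t=14ms: ALLOW
  req#4 t=15ms: ALLOW
  req#5 t=15ms: ALLOW
  req#6 t=15ms: ALLOW
  req#7 t=15ms: ALLOW
  req#8 t=15ms: ALLOW
  req#9 t=15ms: ALLOW
  req#10 t=15ms: ALLOW
  req#11 t=16ms: ALLOW
  req#12 t=16ms: ALLOW
  req#13 t=16ms: ALLOW
  req#14 t=16ms: ALLOW
  req#15 t=16ms: DENY

Answer: AAAAAAAAAAAAAAD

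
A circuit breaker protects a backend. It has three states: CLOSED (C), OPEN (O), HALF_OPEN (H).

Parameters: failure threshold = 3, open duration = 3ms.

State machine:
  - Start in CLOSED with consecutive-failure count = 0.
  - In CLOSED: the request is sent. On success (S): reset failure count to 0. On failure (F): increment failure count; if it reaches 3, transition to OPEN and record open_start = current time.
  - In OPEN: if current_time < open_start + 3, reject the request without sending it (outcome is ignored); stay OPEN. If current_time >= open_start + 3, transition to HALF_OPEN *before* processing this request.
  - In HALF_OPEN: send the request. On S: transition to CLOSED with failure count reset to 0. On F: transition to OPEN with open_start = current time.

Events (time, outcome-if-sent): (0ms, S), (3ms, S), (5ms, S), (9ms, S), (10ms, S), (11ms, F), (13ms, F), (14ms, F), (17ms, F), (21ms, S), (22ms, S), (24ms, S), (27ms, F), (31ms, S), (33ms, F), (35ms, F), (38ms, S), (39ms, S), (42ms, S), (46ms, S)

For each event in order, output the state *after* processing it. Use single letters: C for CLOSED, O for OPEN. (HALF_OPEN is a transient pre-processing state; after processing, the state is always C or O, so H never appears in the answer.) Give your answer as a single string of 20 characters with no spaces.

State after each event:
  event#1 t=0ms outcome=S: state=CLOSED
  event#2 t=3ms outcome=S: state=CLOSED
  event#3 t=5ms outcome=S: state=CLOSED
  event#4 t=9ms outcome=S: state=CLOSED
  event#5 t=10ms outcome=S: state=CLOSED
  event#6 t=11ms outcome=F: state=CLOSED
  event#7 t=13ms outcome=F: state=CLOSED
  event#8 t=14ms outcome=F: state=OPEN
  event#9 t=17ms outcome=F: state=OPEN
  event#10 t=21ms outcome=S: state=CLOSED
  event#11 t=22ms outcome=S: state=CLOSED
  event#12 t=24ms outcome=S: state=CLOSED
  event#13 t=27ms outcome=F: state=CLOSED
  event#14 t=31ms outcome=S: state=CLOSED
  event#15 t=33ms outcome=F: state=CLOSED
  event#16 t=35ms outcome=F: state=CLOSED
  event#17 t=38ms outcome=S: state=CLOSED
  event#18 t=39ms outcome=S: state=CLOSED
  event#19 t=42ms outcome=S: state=CLOSED
  event#20 t=46ms outcome=S: state=CLOSED

Answer: CCCCCCCOOCCCCCCCCCCC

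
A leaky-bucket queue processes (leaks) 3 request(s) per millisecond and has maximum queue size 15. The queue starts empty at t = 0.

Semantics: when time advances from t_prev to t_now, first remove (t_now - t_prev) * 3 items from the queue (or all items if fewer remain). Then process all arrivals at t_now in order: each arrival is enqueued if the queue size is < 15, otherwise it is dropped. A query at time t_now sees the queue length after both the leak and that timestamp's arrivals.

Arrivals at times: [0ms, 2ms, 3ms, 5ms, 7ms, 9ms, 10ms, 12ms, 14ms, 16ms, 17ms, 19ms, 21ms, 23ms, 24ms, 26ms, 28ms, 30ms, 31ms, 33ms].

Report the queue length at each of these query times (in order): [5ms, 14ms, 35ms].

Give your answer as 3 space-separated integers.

Answer: 1 1 0

Derivation:
Queue lengths at query times:
  query t=5ms: backlog = 1
  query t=14ms: backlog = 1
  query t=35ms: backlog = 0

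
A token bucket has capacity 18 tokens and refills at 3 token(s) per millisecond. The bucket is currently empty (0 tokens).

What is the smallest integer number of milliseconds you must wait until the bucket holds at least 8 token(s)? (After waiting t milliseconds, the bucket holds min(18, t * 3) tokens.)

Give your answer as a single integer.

Need t * 3 >= 8, so t >= 8/3.
Smallest integer t = ceil(8/3) = 3.

Answer: 3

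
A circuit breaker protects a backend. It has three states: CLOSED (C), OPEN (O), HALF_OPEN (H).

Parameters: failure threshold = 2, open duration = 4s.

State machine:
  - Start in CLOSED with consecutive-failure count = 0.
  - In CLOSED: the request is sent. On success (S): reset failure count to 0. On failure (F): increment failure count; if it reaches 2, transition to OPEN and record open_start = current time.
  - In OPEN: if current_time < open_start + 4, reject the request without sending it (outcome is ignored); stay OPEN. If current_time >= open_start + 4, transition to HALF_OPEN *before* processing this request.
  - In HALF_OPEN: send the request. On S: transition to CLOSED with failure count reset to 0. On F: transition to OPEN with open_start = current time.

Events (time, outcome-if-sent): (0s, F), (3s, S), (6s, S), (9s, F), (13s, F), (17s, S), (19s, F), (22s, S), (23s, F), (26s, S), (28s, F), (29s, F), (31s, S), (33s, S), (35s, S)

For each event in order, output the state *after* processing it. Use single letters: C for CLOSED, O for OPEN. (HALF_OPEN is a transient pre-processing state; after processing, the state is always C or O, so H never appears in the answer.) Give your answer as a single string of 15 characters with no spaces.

Answer: CCCCOCCCCCCOOCC

Derivation:
State after each event:
  event#1 t=0s outcome=F: state=CLOSED
  event#2 t=3s outcome=S: state=CLOSED
  event#3 t=6s outcome=S: state=CLOSED
  event#4 t=9s outcome=F: state=CLOSED
  event#5 t=13s outcome=F: state=OPEN
  event#6 t=17s outcome=S: state=CLOSED
  event#7 t=19s outcome=F: state=CLOSED
  event#8 t=22s outcome=S: state=CLOSED
  event#9 t=23s outcome=F: state=CLOSED
  event#10 t=26s outcome=S: state=CLOSED
  event#11 t=28s outcome=F: state=CLOSED
  event#12 t=29s outcome=F: state=OPEN
  event#13 t=31s outcome=S: state=OPEN
  event#14 t=33s outcome=S: state=CLOSED
  event#15 t=35s outcome=S: state=CLOSED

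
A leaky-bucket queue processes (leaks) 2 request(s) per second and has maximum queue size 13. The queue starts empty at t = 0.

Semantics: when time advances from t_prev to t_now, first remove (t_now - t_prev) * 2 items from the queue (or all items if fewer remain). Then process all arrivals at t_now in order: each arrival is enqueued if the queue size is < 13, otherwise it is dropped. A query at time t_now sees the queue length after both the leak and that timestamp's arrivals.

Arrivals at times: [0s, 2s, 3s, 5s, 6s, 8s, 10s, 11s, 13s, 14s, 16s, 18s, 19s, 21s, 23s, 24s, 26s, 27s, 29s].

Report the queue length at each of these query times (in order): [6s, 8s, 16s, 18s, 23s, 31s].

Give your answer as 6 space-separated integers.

Answer: 1 1 1 1 1 0

Derivation:
Queue lengths at query times:
  query t=6s: backlog = 1
  query t=8s: backlog = 1
  query t=16s: backlog = 1
  query t=18s: backlog = 1
  query t=23s: backlog = 1
  query t=31s: backlog = 0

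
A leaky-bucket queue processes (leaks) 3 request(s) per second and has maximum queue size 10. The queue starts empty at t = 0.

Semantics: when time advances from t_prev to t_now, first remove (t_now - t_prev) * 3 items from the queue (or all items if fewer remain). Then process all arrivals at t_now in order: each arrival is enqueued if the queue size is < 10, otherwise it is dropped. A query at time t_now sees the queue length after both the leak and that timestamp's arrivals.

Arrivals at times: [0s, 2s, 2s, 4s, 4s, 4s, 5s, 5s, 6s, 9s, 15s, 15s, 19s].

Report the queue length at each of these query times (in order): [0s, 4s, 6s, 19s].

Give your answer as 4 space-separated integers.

Queue lengths at query times:
  query t=0s: backlog = 1
  query t=4s: backlog = 3
  query t=6s: backlog = 1
  query t=19s: backlog = 1

Answer: 1 3 1 1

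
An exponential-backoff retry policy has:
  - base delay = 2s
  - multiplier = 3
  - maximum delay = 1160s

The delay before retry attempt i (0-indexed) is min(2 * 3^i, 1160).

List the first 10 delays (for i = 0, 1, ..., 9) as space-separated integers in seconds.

Answer: 2 6 18 54 162 486 1160 1160 1160 1160

Derivation:
Computing each delay:
  i=0: min(2*3^0, 1160) = 2
  i=1: min(2*3^1, 1160) = 6
  i=2: min(2*3^2, 1160) = 18
  i=3: min(2*3^3, 1160) = 54
  i=4: min(2*3^4, 1160) = 162
  i=5: min(2*3^5, 1160) = 486
  i=6: min(2*3^6, 1160) = 1160
  i=7: min(2*3^7, 1160) = 1160
  i=8: min(2*3^8, 1160) = 1160
  i=9: min(2*3^9, 1160) = 1160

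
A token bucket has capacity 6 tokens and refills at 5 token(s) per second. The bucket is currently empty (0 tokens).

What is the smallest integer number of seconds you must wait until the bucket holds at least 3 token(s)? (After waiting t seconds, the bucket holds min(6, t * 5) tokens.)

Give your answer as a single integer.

Answer: 1

Derivation:
Need t * 5 >= 3, so t >= 3/5.
Smallest integer t = ceil(3/5) = 1.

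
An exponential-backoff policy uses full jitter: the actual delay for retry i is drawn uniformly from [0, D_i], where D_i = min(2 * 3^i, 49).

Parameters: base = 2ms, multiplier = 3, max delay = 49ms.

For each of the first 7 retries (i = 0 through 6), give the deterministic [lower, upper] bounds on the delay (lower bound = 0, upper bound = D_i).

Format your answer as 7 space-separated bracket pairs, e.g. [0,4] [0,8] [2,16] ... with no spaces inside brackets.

Computing bounds per retry:
  i=0: D_i=min(2*3^0,49)=2, bounds=[0,2]
  i=1: D_i=min(2*3^1,49)=6, bounds=[0,6]
  i=2: D_i=min(2*3^2,49)=18, bounds=[0,18]
  i=3: D_i=min(2*3^3,49)=49, bounds=[0,49]
  i=4: D_i=min(2*3^4,49)=49, bounds=[0,49]
  i=5: D_i=min(2*3^5,49)=49, bounds=[0,49]
  i=6: D_i=min(2*3^6,49)=49, bounds=[0,49]

Answer: [0,2] [0,6] [0,18] [0,49] [0,49] [0,49] [0,49]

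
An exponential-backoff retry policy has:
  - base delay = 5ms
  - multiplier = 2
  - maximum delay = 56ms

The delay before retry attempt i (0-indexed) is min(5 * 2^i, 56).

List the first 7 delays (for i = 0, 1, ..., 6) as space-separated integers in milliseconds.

Computing each delay:
  i=0: min(5*2^0, 56) = 5
  i=1: min(5*2^1, 56) = 10
  i=2: min(5*2^2, 56) = 20
  i=3: min(5*2^3, 56) = 40
  i=4: min(5*2^4, 56) = 56
  i=5: min(5*2^5, 56) = 56
  i=6: min(5*2^6, 56) = 56

Answer: 5 10 20 40 56 56 56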